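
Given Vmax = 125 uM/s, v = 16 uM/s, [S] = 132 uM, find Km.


Km = [S] * (Vmax - v) / v
Km = 132 * (125 - 16) / 16
Km = 899.25 uM

899.25 uM


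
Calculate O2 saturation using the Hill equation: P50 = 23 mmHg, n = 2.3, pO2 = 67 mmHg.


Y = pO2^n / (P50^n + pO2^n)
Y = 67^2.3 / (23^2.3 + 67^2.3)
Y = 92.12%

92.12%


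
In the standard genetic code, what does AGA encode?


Standard genetic code lookup.
Codon AGA -> Arg

Arg


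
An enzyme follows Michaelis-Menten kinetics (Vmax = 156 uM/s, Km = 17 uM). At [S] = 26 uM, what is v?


v = Vmax * [S] / (Km + [S])
v = 156 * 26 / (17 + 26)
v = 94.3256 uM/s

94.3256 uM/s


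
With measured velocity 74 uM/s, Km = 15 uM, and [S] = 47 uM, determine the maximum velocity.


Vmax = v * (Km + [S]) / [S]
Vmax = 74 * (15 + 47) / 47
Vmax = 97.617 uM/s

97.617 uM/s


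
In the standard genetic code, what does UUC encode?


Standard genetic code lookup.
Codon UUC -> Phe

Phe


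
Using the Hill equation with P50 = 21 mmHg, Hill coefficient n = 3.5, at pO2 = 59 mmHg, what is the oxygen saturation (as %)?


Y = pO2^n / (P50^n + pO2^n)
Y = 59^3.5 / (21^3.5 + 59^3.5)
Y = 97.38%

97.38%


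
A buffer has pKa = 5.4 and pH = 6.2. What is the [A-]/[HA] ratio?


[A-]/[HA] = 10^(pH - pKa)
= 10^(6.2 - 5.4)
= 6.3096

6.3096


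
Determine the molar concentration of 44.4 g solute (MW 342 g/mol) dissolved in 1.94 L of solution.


C = (mass / MW) / volume
C = (44.4 / 342) / 1.94
C = 0.0669 M

0.0669 M


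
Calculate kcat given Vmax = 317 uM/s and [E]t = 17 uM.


kcat = Vmax / [E]t
kcat = 317 / 17
kcat = 18.6471 s^-1

18.6471 s^-1


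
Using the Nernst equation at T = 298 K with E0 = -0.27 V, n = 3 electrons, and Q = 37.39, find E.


E = E0 - (RT/nF) * ln(Q)
E = -0.27 - (8.314 * 298 / (3 * 96485)) * ln(37.39)
E = -0.301 V

-0.301 V


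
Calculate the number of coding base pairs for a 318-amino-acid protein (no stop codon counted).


Each amino acid = 1 codon = 3 bp
bp = 318 * 3 = 954 bp

954 bp


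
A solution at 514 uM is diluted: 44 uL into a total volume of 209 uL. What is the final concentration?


C2 = C1 * V1 / V2
C2 = 514 * 44 / 209
C2 = 108.2105 uM

108.2105 uM


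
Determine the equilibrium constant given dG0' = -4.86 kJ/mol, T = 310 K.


Keq = exp(-dG0 * 1000 / (R * T))
Keq = exp(-(-4.86) * 1000 / (8.314 * 310))
Keq = 6.5907

6.5907


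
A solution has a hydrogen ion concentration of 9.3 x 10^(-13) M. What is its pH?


pH = -log10([H+])
pH = -log10(9.3 x 10^(-13))
pH = 12.0315

12.0315


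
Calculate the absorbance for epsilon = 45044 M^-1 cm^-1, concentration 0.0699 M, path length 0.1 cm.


A = epsilon * c * l
A = 45044 * 0.0699 * 0.1
A = 314.8576

314.8576


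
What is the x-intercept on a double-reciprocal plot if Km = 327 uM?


x-intercept = -1/Km
= -1/327
= -0.0031 1/uM

-0.0031 1/uM


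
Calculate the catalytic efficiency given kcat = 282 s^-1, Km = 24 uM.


Catalytic efficiency = kcat / Km
= 282 / 24
= 11.75 uM^-1*s^-1

11.75 uM^-1*s^-1


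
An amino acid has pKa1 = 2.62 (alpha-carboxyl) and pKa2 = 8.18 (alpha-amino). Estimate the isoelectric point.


pI = (pKa1 + pKa2) / 2
pI = (2.62 + 8.18) / 2
pI = 5.4

5.4


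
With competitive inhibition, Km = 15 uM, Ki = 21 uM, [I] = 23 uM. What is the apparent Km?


Km_app = Km * (1 + [I]/Ki)
Km_app = 15 * (1 + 23/21)
Km_app = 31.4286 uM

31.4286 uM


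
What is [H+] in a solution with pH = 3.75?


[H+] = 10^(-pH)
[H+] = 10^(-3.75)
[H+] = 1.778e-04 M

1.778e-04 M


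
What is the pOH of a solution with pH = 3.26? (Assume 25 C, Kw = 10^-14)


pOH = 14 - pH
pOH = 14 - 3.26
pOH = 10.74

10.74


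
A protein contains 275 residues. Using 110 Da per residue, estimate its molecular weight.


MW = n_residues * 110 Da
MW = 275 * 110
MW = 30250 Da

30250 Da


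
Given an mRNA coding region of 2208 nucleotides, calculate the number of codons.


codons = nucleotides / 3
codons = 2208 / 3 = 736

736


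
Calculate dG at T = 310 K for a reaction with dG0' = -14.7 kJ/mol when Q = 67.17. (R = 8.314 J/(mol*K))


dG = dG0' + RT * ln(Q) / 1000
dG = -14.7 + 8.314 * 310 * ln(67.17) / 1000
dG = -3.8565 kJ/mol

-3.8565 kJ/mol


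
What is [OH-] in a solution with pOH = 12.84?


[OH-] = 10^(-pOH)
[OH-] = 10^(-12.84)
[OH-] = 1.445e-13 M

1.445e-13 M


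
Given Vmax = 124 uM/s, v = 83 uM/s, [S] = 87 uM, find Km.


Km = [S] * (Vmax - v) / v
Km = 87 * (124 - 83) / 83
Km = 42.9759 uM

42.9759 uM


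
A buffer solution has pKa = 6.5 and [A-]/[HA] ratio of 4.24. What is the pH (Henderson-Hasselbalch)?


pH = pKa + log10([A-]/[HA])
pH = 6.5 + log10(4.24)
pH = 7.1274

7.1274


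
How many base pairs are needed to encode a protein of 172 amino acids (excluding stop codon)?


Each amino acid = 1 codon = 3 bp
bp = 172 * 3 = 516 bp

516 bp


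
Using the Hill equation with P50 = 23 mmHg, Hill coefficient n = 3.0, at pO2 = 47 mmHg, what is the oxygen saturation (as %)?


Y = pO2^n / (P50^n + pO2^n)
Y = 47^3.0 / (23^3.0 + 47^3.0)
Y = 89.51%

89.51%


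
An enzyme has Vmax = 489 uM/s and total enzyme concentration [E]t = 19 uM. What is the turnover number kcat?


kcat = Vmax / [E]t
kcat = 489 / 19
kcat = 25.7368 s^-1

25.7368 s^-1


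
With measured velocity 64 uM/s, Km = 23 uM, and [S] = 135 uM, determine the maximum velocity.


Vmax = v * (Km + [S]) / [S]
Vmax = 64 * (23 + 135) / 135
Vmax = 74.9037 uM/s

74.9037 uM/s


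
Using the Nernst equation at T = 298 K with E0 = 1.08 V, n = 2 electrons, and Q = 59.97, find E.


E = E0 - (RT/nF) * ln(Q)
E = 1.08 - (8.314 * 298 / (2 * 96485)) * ln(59.97)
E = 1.0274 V

1.0274 V


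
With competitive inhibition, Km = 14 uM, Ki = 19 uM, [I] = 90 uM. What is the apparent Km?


Km_app = Km * (1 + [I]/Ki)
Km_app = 14 * (1 + 90/19)
Km_app = 80.3158 uM

80.3158 uM


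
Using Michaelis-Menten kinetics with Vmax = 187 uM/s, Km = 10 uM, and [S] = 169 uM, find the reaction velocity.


v = Vmax * [S] / (Km + [S])
v = 187 * 169 / (10 + 169)
v = 176.5531 uM/s

176.5531 uM/s


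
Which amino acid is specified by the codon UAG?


Standard genetic code lookup.
Codon UAG -> Stop

Stop


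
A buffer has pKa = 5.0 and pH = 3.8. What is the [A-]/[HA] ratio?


[A-]/[HA] = 10^(pH - pKa)
= 10^(3.8 - 5.0)
= 0.0631

0.0631


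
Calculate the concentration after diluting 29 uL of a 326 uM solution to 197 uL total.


C2 = C1 * V1 / V2
C2 = 326 * 29 / 197
C2 = 47.9898 uM

47.9898 uM


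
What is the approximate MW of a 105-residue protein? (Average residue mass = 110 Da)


MW = n_residues * 110 Da
MW = 105 * 110
MW = 11550 Da

11550 Da


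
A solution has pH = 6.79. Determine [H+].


[H+] = 10^(-pH)
[H+] = 10^(-6.79)
[H+] = 1.622e-07 M

1.622e-07 M


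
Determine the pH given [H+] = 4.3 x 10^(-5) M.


pH = -log10([H+])
pH = -log10(4.3 x 10^(-5))
pH = 4.3665

4.3665


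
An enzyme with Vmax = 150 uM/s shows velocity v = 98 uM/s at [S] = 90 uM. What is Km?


Km = [S] * (Vmax - v) / v
Km = 90 * (150 - 98) / 98
Km = 47.7551 uM

47.7551 uM


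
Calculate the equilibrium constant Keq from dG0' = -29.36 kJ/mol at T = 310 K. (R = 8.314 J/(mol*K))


Keq = exp(-dG0 * 1000 / (R * T))
Keq = exp(-(-29.36) * 1000 / (8.314 * 310))
Keq = 88573.658

88573.658


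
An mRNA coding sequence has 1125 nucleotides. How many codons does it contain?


codons = nucleotides / 3
codons = 1125 / 3 = 375

375


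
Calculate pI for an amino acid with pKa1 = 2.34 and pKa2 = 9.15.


pI = (pKa1 + pKa2) / 2
pI = (2.34 + 9.15) / 2
pI = 5.745

5.745


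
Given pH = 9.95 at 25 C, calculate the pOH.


pOH = 14 - pH
pOH = 14 - 9.95
pOH = 4.05

4.05


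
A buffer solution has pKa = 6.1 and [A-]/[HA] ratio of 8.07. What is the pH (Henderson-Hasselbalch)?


pH = pKa + log10([A-]/[HA])
pH = 6.1 + log10(8.07)
pH = 7.0069

7.0069


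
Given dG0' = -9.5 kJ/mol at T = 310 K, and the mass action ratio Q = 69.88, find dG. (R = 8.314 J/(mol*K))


dG = dG0' + RT * ln(Q) / 1000
dG = -9.5 + 8.314 * 310 * ln(69.88) / 1000
dG = 1.4454 kJ/mol

1.4454 kJ/mol


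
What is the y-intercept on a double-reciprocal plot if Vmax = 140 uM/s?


y-intercept = 1/Vmax
= 1/140
= 0.0071 s/uM

0.0071 s/uM


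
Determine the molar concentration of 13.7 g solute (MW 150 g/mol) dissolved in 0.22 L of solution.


C = (mass / MW) / volume
C = (13.7 / 150) / 0.22
C = 0.4152 M

0.4152 M


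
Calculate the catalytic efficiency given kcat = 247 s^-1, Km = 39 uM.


Catalytic efficiency = kcat / Km
= 247 / 39
= 6.3333 uM^-1*s^-1

6.3333 uM^-1*s^-1


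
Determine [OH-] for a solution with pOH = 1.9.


[OH-] = 10^(-pOH)
[OH-] = 10^(-1.9)
[OH-] = 0.0126 M

0.0126 M


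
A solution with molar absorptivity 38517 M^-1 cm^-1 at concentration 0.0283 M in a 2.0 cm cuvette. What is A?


A = epsilon * c * l
A = 38517 * 0.0283 * 2.0
A = 2180.0622

2180.0622


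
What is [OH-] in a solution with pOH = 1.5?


[OH-] = 10^(-pOH)
[OH-] = 10^(-1.5)
[OH-] = 0.0316 M

0.0316 M


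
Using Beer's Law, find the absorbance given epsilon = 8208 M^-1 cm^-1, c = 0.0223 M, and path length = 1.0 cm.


A = epsilon * c * l
A = 8208 * 0.0223 * 1.0
A = 183.0384

183.0384


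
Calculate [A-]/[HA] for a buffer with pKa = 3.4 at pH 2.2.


[A-]/[HA] = 10^(pH - pKa)
= 10^(2.2 - 3.4)
= 0.0631

0.0631


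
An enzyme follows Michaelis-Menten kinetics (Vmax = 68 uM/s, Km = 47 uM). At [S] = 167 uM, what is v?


v = Vmax * [S] / (Km + [S])
v = 68 * 167 / (47 + 167)
v = 53.0654 uM/s

53.0654 uM/s


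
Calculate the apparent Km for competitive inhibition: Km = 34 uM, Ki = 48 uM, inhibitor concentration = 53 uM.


Km_app = Km * (1 + [I]/Ki)
Km_app = 34 * (1 + 53/48)
Km_app = 71.5417 uM

71.5417 uM


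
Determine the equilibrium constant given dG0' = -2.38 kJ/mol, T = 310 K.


Keq = exp(-dG0 * 1000 / (R * T))
Keq = exp(-(-2.38) * 1000 / (8.314 * 310))
Keq = 2.5179

2.5179


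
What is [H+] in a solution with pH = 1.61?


[H+] = 10^(-pH)
[H+] = 10^(-1.61)
[H+] = 0.0245 M

0.0245 M


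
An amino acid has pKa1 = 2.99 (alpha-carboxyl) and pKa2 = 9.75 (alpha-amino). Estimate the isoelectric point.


pI = (pKa1 + pKa2) / 2
pI = (2.99 + 9.75) / 2
pI = 6.37

6.37


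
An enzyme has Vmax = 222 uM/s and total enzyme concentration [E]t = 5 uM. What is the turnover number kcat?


kcat = Vmax / [E]t
kcat = 222 / 5
kcat = 44.4 s^-1

44.4 s^-1


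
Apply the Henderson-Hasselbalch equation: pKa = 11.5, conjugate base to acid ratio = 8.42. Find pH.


pH = pKa + log10([A-]/[HA])
pH = 11.5 + log10(8.42)
pH = 12.4253

12.4253


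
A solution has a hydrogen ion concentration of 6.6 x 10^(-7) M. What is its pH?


pH = -log10([H+])
pH = -log10(6.6 x 10^(-7))
pH = 6.1805

6.1805


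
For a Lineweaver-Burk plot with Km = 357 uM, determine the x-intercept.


x-intercept = -1/Km
= -1/357
= -0.0028 1/uM

-0.0028 1/uM


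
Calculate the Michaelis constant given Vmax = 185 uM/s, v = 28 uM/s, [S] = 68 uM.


Km = [S] * (Vmax - v) / v
Km = 68 * (185 - 28) / 28
Km = 381.2857 uM

381.2857 uM


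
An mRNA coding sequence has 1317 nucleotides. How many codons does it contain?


codons = nucleotides / 3
codons = 1317 / 3 = 439

439


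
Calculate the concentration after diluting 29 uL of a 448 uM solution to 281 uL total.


C2 = C1 * V1 / V2
C2 = 448 * 29 / 281
C2 = 46.2349 uM

46.2349 uM


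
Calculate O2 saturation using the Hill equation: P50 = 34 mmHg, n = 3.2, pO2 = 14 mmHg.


Y = pO2^n / (P50^n + pO2^n)
Y = 14^3.2 / (34^3.2 + 14^3.2)
Y = 5.52%

5.52%


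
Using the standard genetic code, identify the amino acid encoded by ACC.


Standard genetic code lookup.
Codon ACC -> Thr

Thr


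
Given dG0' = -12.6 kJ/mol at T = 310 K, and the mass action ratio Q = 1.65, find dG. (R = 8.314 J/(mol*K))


dG = dG0' + RT * ln(Q) / 1000
dG = -12.6 + 8.314 * 310 * ln(1.65) / 1000
dG = -11.3093 kJ/mol

-11.3093 kJ/mol


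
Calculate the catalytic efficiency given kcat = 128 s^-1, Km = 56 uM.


Catalytic efficiency = kcat / Km
= 128 / 56
= 2.2857 uM^-1*s^-1

2.2857 uM^-1*s^-1


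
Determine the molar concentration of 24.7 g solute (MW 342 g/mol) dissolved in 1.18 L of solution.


C = (mass / MW) / volume
C = (24.7 / 342) / 1.18
C = 0.0612 M

0.0612 M


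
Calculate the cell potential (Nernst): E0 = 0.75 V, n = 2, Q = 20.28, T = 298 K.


E = E0 - (RT/nF) * ln(Q)
E = 0.75 - (8.314 * 298 / (2 * 96485)) * ln(20.28)
E = 0.7114 V

0.7114 V


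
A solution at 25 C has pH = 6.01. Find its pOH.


pOH = 14 - pH
pOH = 14 - 6.01
pOH = 7.99

7.99


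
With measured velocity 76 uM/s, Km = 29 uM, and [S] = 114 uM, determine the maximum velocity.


Vmax = v * (Km + [S]) / [S]
Vmax = 76 * (29 + 114) / 114
Vmax = 95.3333 uM/s

95.3333 uM/s


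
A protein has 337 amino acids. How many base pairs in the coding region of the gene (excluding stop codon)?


Each amino acid = 1 codon = 3 bp
bp = 337 * 3 = 1011 bp

1011 bp


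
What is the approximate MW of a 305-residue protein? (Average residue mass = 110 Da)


MW = n_residues * 110 Da
MW = 305 * 110
MW = 33550 Da

33550 Da


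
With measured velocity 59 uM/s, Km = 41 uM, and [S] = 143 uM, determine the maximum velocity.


Vmax = v * (Km + [S]) / [S]
Vmax = 59 * (41 + 143) / 143
Vmax = 75.9161 uM/s

75.9161 uM/s


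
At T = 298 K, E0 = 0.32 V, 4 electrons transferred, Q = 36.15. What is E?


E = E0 - (RT/nF) * ln(Q)
E = 0.32 - (8.314 * 298 / (4 * 96485)) * ln(36.15)
E = 0.297 V

0.297 V


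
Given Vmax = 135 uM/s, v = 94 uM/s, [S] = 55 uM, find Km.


Km = [S] * (Vmax - v) / v
Km = 55 * (135 - 94) / 94
Km = 23.9894 uM

23.9894 uM


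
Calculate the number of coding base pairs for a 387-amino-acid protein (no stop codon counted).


Each amino acid = 1 codon = 3 bp
bp = 387 * 3 = 1161 bp

1161 bp


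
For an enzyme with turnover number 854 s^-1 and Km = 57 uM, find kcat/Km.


Catalytic efficiency = kcat / Km
= 854 / 57
= 14.9825 uM^-1*s^-1

14.9825 uM^-1*s^-1


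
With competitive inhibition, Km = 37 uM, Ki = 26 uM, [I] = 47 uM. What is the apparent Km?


Km_app = Km * (1 + [I]/Ki)
Km_app = 37 * (1 + 47/26)
Km_app = 103.8846 uM

103.8846 uM


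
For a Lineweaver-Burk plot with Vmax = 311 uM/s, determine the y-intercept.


y-intercept = 1/Vmax
= 1/311
= 0.0032 s/uM

0.0032 s/uM


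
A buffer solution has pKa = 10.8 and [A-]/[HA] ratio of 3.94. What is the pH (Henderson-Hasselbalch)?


pH = pKa + log10([A-]/[HA])
pH = 10.8 + log10(3.94)
pH = 11.3955

11.3955


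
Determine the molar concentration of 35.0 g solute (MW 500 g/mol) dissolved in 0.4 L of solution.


C = (mass / MW) / volume
C = (35.0 / 500) / 0.4
C = 0.175 M

0.175 M


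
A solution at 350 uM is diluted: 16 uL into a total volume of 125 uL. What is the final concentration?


C2 = C1 * V1 / V2
C2 = 350 * 16 / 125
C2 = 44.8 uM

44.8 uM


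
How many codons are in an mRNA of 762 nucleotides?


codons = nucleotides / 3
codons = 762 / 3 = 254

254


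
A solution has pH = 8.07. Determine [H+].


[H+] = 10^(-pH)
[H+] = 10^(-8.07)
[H+] = 8.511e-09 M

8.511e-09 M


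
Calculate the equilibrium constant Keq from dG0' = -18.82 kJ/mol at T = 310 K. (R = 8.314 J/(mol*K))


Keq = exp(-dG0 * 1000 / (R * T))
Keq = exp(-(-18.82) * 1000 / (8.314 * 310))
Keq = 1483.415

1483.415


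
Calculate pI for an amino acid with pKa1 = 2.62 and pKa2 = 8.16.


pI = (pKa1 + pKa2) / 2
pI = (2.62 + 8.16) / 2
pI = 5.39

5.39


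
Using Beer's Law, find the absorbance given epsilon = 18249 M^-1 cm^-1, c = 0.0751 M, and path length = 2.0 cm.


A = epsilon * c * l
A = 18249 * 0.0751 * 2.0
A = 2740.9998

2740.9998


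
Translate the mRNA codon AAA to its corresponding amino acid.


Standard genetic code lookup.
Codon AAA -> Lys

Lys


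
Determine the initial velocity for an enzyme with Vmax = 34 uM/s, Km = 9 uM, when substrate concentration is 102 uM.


v = Vmax * [S] / (Km + [S])
v = 34 * 102 / (9 + 102)
v = 31.2432 uM/s

31.2432 uM/s


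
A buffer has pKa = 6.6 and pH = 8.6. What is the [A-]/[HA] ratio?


[A-]/[HA] = 10^(pH - pKa)
= 10^(8.6 - 6.6)
= 100.0

100.0


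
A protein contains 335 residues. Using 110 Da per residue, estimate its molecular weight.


MW = n_residues * 110 Da
MW = 335 * 110
MW = 36850 Da

36850 Da


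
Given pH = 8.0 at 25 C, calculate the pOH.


pOH = 14 - pH
pOH = 14 - 8.0
pOH = 6.0

6.0


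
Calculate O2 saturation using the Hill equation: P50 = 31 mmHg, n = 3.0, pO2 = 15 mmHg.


Y = pO2^n / (P50^n + pO2^n)
Y = 15^3.0 / (31^3.0 + 15^3.0)
Y = 10.18%

10.18%


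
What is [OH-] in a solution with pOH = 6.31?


[OH-] = 10^(-pOH)
[OH-] = 10^(-6.31)
[OH-] = 4.898e-07 M

4.898e-07 M


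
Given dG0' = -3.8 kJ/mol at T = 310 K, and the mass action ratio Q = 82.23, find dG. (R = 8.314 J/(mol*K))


dG = dG0' + RT * ln(Q) / 1000
dG = -3.8 + 8.314 * 310 * ln(82.23) / 1000
dG = 7.5648 kJ/mol

7.5648 kJ/mol


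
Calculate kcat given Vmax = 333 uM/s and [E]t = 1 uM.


kcat = Vmax / [E]t
kcat = 333 / 1
kcat = 333.0 s^-1

333.0 s^-1


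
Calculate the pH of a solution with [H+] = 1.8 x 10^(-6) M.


pH = -log10([H+])
pH = -log10(1.8 x 10^(-6))
pH = 5.7447

5.7447


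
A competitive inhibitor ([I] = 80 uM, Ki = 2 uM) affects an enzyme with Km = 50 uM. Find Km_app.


Km_app = Km * (1 + [I]/Ki)
Km_app = 50 * (1 + 80/2)
Km_app = 2050.0 uM

2050.0 uM


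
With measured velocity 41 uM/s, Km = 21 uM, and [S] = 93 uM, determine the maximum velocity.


Vmax = v * (Km + [S]) / [S]
Vmax = 41 * (21 + 93) / 93
Vmax = 50.2581 uM/s

50.2581 uM/s


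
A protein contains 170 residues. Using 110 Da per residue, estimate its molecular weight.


MW = n_residues * 110 Da
MW = 170 * 110
MW = 18700 Da

18700 Da


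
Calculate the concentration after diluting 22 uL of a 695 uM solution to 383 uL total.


C2 = C1 * V1 / V2
C2 = 695 * 22 / 383
C2 = 39.9217 uM

39.9217 uM


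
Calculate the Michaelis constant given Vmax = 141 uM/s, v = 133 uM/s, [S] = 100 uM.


Km = [S] * (Vmax - v) / v
Km = 100 * (141 - 133) / 133
Km = 6.015 uM

6.015 uM


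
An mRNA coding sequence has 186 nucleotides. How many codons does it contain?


codons = nucleotides / 3
codons = 186 / 3 = 62

62


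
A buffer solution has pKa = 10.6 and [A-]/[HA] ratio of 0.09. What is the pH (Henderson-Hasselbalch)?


pH = pKa + log10([A-]/[HA])
pH = 10.6 + log10(0.09)
pH = 9.5542

9.5542


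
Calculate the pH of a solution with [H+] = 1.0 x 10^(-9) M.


pH = -log10([H+])
pH = -log10(1.0 x 10^(-9))
pH = 9.0

9.0


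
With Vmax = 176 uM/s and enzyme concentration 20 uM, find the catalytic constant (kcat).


kcat = Vmax / [E]t
kcat = 176 / 20
kcat = 8.8 s^-1

8.8 s^-1


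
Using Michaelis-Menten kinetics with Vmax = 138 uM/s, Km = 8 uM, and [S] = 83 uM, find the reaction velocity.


v = Vmax * [S] / (Km + [S])
v = 138 * 83 / (8 + 83)
v = 125.8681 uM/s

125.8681 uM/s


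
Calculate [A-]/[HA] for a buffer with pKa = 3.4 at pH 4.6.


[A-]/[HA] = 10^(pH - pKa)
= 10^(4.6 - 3.4)
= 15.8489

15.8489


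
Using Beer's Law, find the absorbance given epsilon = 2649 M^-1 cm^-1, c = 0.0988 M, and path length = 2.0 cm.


A = epsilon * c * l
A = 2649 * 0.0988 * 2.0
A = 523.4424

523.4424


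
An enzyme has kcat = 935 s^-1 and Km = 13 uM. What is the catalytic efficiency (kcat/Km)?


Catalytic efficiency = kcat / Km
= 935 / 13
= 71.9231 uM^-1*s^-1

71.9231 uM^-1*s^-1


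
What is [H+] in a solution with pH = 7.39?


[H+] = 10^(-pH)
[H+] = 10^(-7.39)
[H+] = 4.074e-08 M

4.074e-08 M


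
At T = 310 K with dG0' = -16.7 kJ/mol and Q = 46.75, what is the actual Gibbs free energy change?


dG = dG0' + RT * ln(Q) / 1000
dG = -16.7 + 8.314 * 310 * ln(46.75) / 1000
dG = -6.7906 kJ/mol

-6.7906 kJ/mol


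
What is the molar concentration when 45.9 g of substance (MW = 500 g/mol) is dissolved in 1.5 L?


C = (mass / MW) / volume
C = (45.9 / 500) / 1.5
C = 0.0612 M

0.0612 M


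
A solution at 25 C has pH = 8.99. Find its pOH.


pOH = 14 - pH
pOH = 14 - 8.99
pOH = 5.01

5.01


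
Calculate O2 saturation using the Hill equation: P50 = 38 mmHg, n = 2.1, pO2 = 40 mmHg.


Y = pO2^n / (P50^n + pO2^n)
Y = 40^2.1 / (38^2.1 + 40^2.1)
Y = 52.69%

52.69%


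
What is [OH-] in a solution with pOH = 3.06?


[OH-] = 10^(-pOH)
[OH-] = 10^(-3.06)
[OH-] = 8.710e-04 M

8.710e-04 M


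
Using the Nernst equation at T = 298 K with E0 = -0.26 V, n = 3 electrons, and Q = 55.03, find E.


E = E0 - (RT/nF) * ln(Q)
E = -0.26 - (8.314 * 298 / (3 * 96485)) * ln(55.03)
E = -0.2943 V

-0.2943 V


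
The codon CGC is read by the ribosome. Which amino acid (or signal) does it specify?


Standard genetic code lookup.
Codon CGC -> Arg

Arg


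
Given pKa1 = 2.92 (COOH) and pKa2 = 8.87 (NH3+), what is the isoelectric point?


pI = (pKa1 + pKa2) / 2
pI = (2.92 + 8.87) / 2
pI = 5.895

5.895


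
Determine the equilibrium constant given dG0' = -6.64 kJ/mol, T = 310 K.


Keq = exp(-dG0 * 1000 / (R * T))
Keq = exp(-(-6.64) * 1000 / (8.314 * 310))
Keq = 13.1484

13.1484


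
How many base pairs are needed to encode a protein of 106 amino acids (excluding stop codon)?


Each amino acid = 1 codon = 3 bp
bp = 106 * 3 = 318 bp

318 bp


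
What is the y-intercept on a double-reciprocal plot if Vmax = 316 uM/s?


y-intercept = 1/Vmax
= 1/316
= 0.0032 s/uM

0.0032 s/uM


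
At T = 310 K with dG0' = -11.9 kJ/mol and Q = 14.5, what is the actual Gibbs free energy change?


dG = dG0' + RT * ln(Q) / 1000
dG = -11.9 + 8.314 * 310 * ln(14.5) / 1000
dG = -5.0078 kJ/mol

-5.0078 kJ/mol


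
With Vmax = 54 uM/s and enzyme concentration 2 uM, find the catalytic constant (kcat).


kcat = Vmax / [E]t
kcat = 54 / 2
kcat = 27.0 s^-1

27.0 s^-1


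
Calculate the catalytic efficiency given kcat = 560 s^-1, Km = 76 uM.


Catalytic efficiency = kcat / Km
= 560 / 76
= 7.3684 uM^-1*s^-1

7.3684 uM^-1*s^-1


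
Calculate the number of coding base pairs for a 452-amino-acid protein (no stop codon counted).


Each amino acid = 1 codon = 3 bp
bp = 452 * 3 = 1356 bp

1356 bp


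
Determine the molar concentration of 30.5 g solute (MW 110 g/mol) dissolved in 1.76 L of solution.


C = (mass / MW) / volume
C = (30.5 / 110) / 1.76
C = 0.1575 M

0.1575 M


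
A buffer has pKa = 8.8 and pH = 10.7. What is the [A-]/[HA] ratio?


[A-]/[HA] = 10^(pH - pKa)
= 10^(10.7 - 8.8)
= 79.4328

79.4328


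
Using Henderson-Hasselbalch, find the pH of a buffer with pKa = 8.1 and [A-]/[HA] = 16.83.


pH = pKa + log10([A-]/[HA])
pH = 8.1 + log10(16.83)
pH = 9.3261

9.3261


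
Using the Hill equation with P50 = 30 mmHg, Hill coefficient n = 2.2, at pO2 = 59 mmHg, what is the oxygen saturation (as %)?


Y = pO2^n / (P50^n + pO2^n)
Y = 59^2.2 / (30^2.2 + 59^2.2)
Y = 81.58%

81.58%


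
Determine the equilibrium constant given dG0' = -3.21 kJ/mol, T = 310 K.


Keq = exp(-dG0 * 1000 / (R * T))
Keq = exp(-(-3.21) * 1000 / (8.314 * 310))
Keq = 3.4746

3.4746


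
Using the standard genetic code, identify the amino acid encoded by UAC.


Standard genetic code lookup.
Codon UAC -> Tyr

Tyr


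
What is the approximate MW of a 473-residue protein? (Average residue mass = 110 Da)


MW = n_residues * 110 Da
MW = 473 * 110
MW = 52030 Da

52030 Da


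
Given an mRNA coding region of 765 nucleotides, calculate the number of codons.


codons = nucleotides / 3
codons = 765 / 3 = 255

255


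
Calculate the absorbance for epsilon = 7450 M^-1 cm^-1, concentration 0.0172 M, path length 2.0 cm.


A = epsilon * c * l
A = 7450 * 0.0172 * 2.0
A = 256.28

256.28


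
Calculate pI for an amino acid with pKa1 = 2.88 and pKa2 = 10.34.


pI = (pKa1 + pKa2) / 2
pI = (2.88 + 10.34) / 2
pI = 6.61

6.61


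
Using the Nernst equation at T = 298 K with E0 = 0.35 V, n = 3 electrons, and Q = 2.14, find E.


E = E0 - (RT/nF) * ln(Q)
E = 0.35 - (8.314 * 298 / (3 * 96485)) * ln(2.14)
E = 0.3435 V

0.3435 V


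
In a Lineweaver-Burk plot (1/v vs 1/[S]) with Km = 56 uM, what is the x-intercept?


x-intercept = -1/Km
= -1/56
= -0.0179 1/uM

-0.0179 1/uM


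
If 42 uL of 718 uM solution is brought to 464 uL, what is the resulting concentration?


C2 = C1 * V1 / V2
C2 = 718 * 42 / 464
C2 = 64.9914 uM

64.9914 uM


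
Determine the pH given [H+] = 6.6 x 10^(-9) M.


pH = -log10([H+])
pH = -log10(6.6 x 10^(-9))
pH = 8.1805

8.1805


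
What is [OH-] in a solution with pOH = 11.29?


[OH-] = 10^(-pOH)
[OH-] = 10^(-11.29)
[OH-] = 5.129e-12 M

5.129e-12 M


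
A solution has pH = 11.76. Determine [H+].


[H+] = 10^(-pH)
[H+] = 10^(-11.76)
[H+] = 1.738e-12 M

1.738e-12 M


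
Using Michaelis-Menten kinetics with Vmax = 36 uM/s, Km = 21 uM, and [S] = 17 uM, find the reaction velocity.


v = Vmax * [S] / (Km + [S])
v = 36 * 17 / (21 + 17)
v = 16.1053 uM/s

16.1053 uM/s


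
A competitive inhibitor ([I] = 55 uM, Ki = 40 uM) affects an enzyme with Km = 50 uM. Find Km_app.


Km_app = Km * (1 + [I]/Ki)
Km_app = 50 * (1 + 55/40)
Km_app = 118.75 uM

118.75 uM


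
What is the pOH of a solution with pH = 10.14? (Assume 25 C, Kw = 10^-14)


pOH = 14 - pH
pOH = 14 - 10.14
pOH = 3.86

3.86


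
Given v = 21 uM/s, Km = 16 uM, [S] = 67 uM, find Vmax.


Vmax = v * (Km + [S]) / [S]
Vmax = 21 * (16 + 67) / 67
Vmax = 26.0149 uM/s

26.0149 uM/s


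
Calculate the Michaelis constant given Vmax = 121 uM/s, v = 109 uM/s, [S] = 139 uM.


Km = [S] * (Vmax - v) / v
Km = 139 * (121 - 109) / 109
Km = 15.3028 uM

15.3028 uM


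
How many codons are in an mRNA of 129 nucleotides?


codons = nucleotides / 3
codons = 129 / 3 = 43

43


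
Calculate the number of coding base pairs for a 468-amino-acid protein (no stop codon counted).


Each amino acid = 1 codon = 3 bp
bp = 468 * 3 = 1404 bp

1404 bp


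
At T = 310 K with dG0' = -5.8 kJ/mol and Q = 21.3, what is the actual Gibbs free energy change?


dG = dG0' + RT * ln(Q) / 1000
dG = -5.8 + 8.314 * 310 * ln(21.3) / 1000
dG = 2.0833 kJ/mol

2.0833 kJ/mol


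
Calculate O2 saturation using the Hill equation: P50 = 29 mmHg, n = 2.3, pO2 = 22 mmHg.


Y = pO2^n / (P50^n + pO2^n)
Y = 22^2.3 / (29^2.3 + 22^2.3)
Y = 34.63%

34.63%


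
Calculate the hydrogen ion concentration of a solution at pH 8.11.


[H+] = 10^(-pH)
[H+] = 10^(-8.11)
[H+] = 7.762e-09 M

7.762e-09 M


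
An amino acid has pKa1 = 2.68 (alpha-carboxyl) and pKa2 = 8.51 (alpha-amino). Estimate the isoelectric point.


pI = (pKa1 + pKa2) / 2
pI = (2.68 + 8.51) / 2
pI = 5.595

5.595


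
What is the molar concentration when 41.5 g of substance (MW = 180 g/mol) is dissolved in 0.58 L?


C = (mass / MW) / volume
C = (41.5 / 180) / 0.58
C = 0.3975 M

0.3975 M


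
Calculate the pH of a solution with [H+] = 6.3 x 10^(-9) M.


pH = -log10([H+])
pH = -log10(6.3 x 10^(-9))
pH = 8.2007

8.2007


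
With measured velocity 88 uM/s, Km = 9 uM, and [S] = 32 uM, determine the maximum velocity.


Vmax = v * (Km + [S]) / [S]
Vmax = 88 * (9 + 32) / 32
Vmax = 112.75 uM/s

112.75 uM/s


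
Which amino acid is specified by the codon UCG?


Standard genetic code lookup.
Codon UCG -> Ser

Ser


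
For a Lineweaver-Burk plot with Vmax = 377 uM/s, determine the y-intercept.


y-intercept = 1/Vmax
= 1/377
= 0.0027 s/uM

0.0027 s/uM


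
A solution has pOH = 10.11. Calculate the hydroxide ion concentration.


[OH-] = 10^(-pOH)
[OH-] = 10^(-10.11)
[OH-] = 7.762e-11 M

7.762e-11 M


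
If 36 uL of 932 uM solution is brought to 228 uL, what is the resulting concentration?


C2 = C1 * V1 / V2
C2 = 932 * 36 / 228
C2 = 147.1579 uM

147.1579 uM


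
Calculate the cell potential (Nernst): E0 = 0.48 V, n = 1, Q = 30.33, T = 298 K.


E = E0 - (RT/nF) * ln(Q)
E = 0.48 - (8.314 * 298 / (1 * 96485)) * ln(30.33)
E = 0.3924 V

0.3924 V


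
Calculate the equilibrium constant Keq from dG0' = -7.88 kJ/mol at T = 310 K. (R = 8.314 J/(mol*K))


Keq = exp(-dG0 * 1000 / (R * T))
Keq = exp(-(-7.88) * 1000 / (8.314 * 310))
Keq = 21.2725

21.2725


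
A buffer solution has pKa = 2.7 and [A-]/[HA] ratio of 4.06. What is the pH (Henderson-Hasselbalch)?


pH = pKa + log10([A-]/[HA])
pH = 2.7 + log10(4.06)
pH = 3.3085

3.3085


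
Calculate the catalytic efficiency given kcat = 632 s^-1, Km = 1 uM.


Catalytic efficiency = kcat / Km
= 632 / 1
= 632.0 uM^-1*s^-1

632.0 uM^-1*s^-1


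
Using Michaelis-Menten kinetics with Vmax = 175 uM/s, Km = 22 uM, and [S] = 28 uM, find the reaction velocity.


v = Vmax * [S] / (Km + [S])
v = 175 * 28 / (22 + 28)
v = 98.0 uM/s

98.0 uM/s


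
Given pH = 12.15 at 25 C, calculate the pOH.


pOH = 14 - pH
pOH = 14 - 12.15
pOH = 1.85

1.85


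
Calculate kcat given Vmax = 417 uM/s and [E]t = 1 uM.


kcat = Vmax / [E]t
kcat = 417 / 1
kcat = 417.0 s^-1

417.0 s^-1


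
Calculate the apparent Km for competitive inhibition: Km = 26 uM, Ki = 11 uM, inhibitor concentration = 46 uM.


Km_app = Km * (1 + [I]/Ki)
Km_app = 26 * (1 + 46/11)
Km_app = 134.7273 uM

134.7273 uM


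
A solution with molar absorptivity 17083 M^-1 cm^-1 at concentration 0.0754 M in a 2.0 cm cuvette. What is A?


A = epsilon * c * l
A = 17083 * 0.0754 * 2.0
A = 2576.1164

2576.1164


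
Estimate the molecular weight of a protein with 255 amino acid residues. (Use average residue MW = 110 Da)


MW = n_residues * 110 Da
MW = 255 * 110
MW = 28050 Da

28050 Da


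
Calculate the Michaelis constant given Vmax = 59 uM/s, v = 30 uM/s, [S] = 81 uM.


Km = [S] * (Vmax - v) / v
Km = 81 * (59 - 30) / 30
Km = 78.3 uM

78.3 uM


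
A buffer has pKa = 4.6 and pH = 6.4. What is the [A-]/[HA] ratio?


[A-]/[HA] = 10^(pH - pKa)
= 10^(6.4 - 4.6)
= 63.0957

63.0957


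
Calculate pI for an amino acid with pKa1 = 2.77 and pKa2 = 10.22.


pI = (pKa1 + pKa2) / 2
pI = (2.77 + 10.22) / 2
pI = 6.495

6.495


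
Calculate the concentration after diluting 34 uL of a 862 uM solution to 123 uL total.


C2 = C1 * V1 / V2
C2 = 862 * 34 / 123
C2 = 238.2764 uM

238.2764 uM


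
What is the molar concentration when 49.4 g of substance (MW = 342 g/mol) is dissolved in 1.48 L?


C = (mass / MW) / volume
C = (49.4 / 342) / 1.48
C = 0.0976 M

0.0976 M


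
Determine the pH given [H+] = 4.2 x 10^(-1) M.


pH = -log10([H+])
pH = -log10(4.2 x 10^(-1))
pH = 0.3768

0.3768


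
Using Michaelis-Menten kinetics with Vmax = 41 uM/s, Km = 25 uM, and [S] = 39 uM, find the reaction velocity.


v = Vmax * [S] / (Km + [S])
v = 41 * 39 / (25 + 39)
v = 24.9844 uM/s

24.9844 uM/s


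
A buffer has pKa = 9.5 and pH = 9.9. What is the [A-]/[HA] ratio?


[A-]/[HA] = 10^(pH - pKa)
= 10^(9.9 - 9.5)
= 2.5119

2.5119


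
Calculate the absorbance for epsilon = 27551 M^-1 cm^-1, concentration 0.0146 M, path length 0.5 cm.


A = epsilon * c * l
A = 27551 * 0.0146 * 0.5
A = 201.1223

201.1223


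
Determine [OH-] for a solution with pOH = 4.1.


[OH-] = 10^(-pOH)
[OH-] = 10^(-4.1)
[OH-] = 7.943e-05 M

7.943e-05 M


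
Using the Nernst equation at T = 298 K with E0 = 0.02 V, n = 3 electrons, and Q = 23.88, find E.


E = E0 - (RT/nF) * ln(Q)
E = 0.02 - (8.314 * 298 / (3 * 96485)) * ln(23.88)
E = -0.0072 V

-0.0072 V


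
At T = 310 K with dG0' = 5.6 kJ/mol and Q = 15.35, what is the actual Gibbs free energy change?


dG = dG0' + RT * ln(Q) / 1000
dG = 5.6 + 8.314 * 310 * ln(15.35) / 1000
dG = 12.639 kJ/mol

12.639 kJ/mol


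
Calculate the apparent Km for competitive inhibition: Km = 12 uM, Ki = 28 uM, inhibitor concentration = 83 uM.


Km_app = Km * (1 + [I]/Ki)
Km_app = 12 * (1 + 83/28)
Km_app = 47.5714 uM

47.5714 uM


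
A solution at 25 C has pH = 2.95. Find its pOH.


pOH = 14 - pH
pOH = 14 - 2.95
pOH = 11.05

11.05


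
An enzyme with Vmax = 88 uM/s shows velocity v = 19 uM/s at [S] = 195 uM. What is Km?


Km = [S] * (Vmax - v) / v
Km = 195 * (88 - 19) / 19
Km = 708.1579 uM

708.1579 uM


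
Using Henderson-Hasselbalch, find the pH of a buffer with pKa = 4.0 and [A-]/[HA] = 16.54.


pH = pKa + log10([A-]/[HA])
pH = 4.0 + log10(16.54)
pH = 5.2185

5.2185


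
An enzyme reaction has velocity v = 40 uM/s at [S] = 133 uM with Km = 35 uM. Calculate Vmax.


Vmax = v * (Km + [S]) / [S]
Vmax = 40 * (35 + 133) / 133
Vmax = 50.5263 uM/s

50.5263 uM/s


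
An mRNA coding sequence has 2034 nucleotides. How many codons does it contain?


codons = nucleotides / 3
codons = 2034 / 3 = 678

678


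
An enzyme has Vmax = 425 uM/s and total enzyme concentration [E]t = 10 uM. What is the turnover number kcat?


kcat = Vmax / [E]t
kcat = 425 / 10
kcat = 42.5 s^-1

42.5 s^-1


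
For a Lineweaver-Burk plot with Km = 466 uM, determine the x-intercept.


x-intercept = -1/Km
= -1/466
= -0.0021 1/uM

-0.0021 1/uM


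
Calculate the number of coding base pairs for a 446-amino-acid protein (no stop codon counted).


Each amino acid = 1 codon = 3 bp
bp = 446 * 3 = 1338 bp

1338 bp


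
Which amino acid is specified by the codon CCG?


Standard genetic code lookup.
Codon CCG -> Pro

Pro


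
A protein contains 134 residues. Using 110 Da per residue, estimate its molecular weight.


MW = n_residues * 110 Da
MW = 134 * 110
MW = 14740 Da

14740 Da


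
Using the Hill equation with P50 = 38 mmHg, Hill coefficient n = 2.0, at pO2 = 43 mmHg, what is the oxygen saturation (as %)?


Y = pO2^n / (P50^n + pO2^n)
Y = 43^2.0 / (38^2.0 + 43^2.0)
Y = 56.15%

56.15%


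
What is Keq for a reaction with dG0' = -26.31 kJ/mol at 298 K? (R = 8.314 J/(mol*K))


Keq = exp(-dG0 * 1000 / (R * T))
Keq = exp(-(-26.31) * 1000 / (8.314 * 298))
Keq = 40915.6362

40915.6362


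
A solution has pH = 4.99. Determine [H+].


[H+] = 10^(-pH)
[H+] = 10^(-4.99)
[H+] = 1.023e-05 M

1.023e-05 M


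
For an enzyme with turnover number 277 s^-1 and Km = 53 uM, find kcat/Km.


Catalytic efficiency = kcat / Km
= 277 / 53
= 5.2264 uM^-1*s^-1

5.2264 uM^-1*s^-1


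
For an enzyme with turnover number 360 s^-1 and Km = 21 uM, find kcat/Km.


Catalytic efficiency = kcat / Km
= 360 / 21
= 17.1429 uM^-1*s^-1

17.1429 uM^-1*s^-1


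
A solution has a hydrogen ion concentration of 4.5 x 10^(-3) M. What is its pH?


pH = -log10([H+])
pH = -log10(4.5 x 10^(-3))
pH = 2.3468

2.3468


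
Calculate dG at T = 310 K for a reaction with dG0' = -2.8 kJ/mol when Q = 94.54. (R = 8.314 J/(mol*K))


dG = dG0' + RT * ln(Q) / 1000
dG = -2.8 + 8.314 * 310 * ln(94.54) / 1000
dG = 8.9244 kJ/mol

8.9244 kJ/mol


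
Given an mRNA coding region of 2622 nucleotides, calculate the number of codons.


codons = nucleotides / 3
codons = 2622 / 3 = 874

874


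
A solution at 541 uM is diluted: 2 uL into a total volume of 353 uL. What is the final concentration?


C2 = C1 * V1 / V2
C2 = 541 * 2 / 353
C2 = 3.0652 uM

3.0652 uM


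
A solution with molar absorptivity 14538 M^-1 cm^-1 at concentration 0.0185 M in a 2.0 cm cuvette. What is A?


A = epsilon * c * l
A = 14538 * 0.0185 * 2.0
A = 537.906

537.906


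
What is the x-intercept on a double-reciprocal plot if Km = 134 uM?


x-intercept = -1/Km
= -1/134
= -0.0075 1/uM

-0.0075 1/uM


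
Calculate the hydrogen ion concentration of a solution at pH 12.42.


[H+] = 10^(-pH)
[H+] = 10^(-12.42)
[H+] = 3.802e-13 M

3.802e-13 M


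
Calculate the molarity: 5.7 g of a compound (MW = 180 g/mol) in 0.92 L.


C = (mass / MW) / volume
C = (5.7 / 180) / 0.92
C = 0.0344 M

0.0344 M


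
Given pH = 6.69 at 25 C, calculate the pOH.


pOH = 14 - pH
pOH = 14 - 6.69
pOH = 7.31

7.31


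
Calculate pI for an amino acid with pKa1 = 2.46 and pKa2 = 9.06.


pI = (pKa1 + pKa2) / 2
pI = (2.46 + 9.06) / 2
pI = 5.76

5.76


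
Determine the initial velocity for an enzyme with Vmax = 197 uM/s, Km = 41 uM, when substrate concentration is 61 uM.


v = Vmax * [S] / (Km + [S])
v = 197 * 61 / (41 + 61)
v = 117.8137 uM/s

117.8137 uM/s


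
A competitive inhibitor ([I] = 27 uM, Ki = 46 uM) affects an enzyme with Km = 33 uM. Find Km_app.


Km_app = Km * (1 + [I]/Ki)
Km_app = 33 * (1 + 27/46)
Km_app = 52.3696 uM

52.3696 uM


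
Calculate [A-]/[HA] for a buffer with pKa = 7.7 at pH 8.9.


[A-]/[HA] = 10^(pH - pKa)
= 10^(8.9 - 7.7)
= 15.8489

15.8489


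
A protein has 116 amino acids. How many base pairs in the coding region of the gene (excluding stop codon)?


Each amino acid = 1 codon = 3 bp
bp = 116 * 3 = 348 bp

348 bp


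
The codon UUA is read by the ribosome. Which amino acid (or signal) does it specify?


Standard genetic code lookup.
Codon UUA -> Leu

Leu


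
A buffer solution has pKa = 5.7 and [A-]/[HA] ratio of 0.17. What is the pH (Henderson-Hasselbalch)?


pH = pKa + log10([A-]/[HA])
pH = 5.7 + log10(0.17)
pH = 4.9304

4.9304


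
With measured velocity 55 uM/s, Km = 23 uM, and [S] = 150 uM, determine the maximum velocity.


Vmax = v * (Km + [S]) / [S]
Vmax = 55 * (23 + 150) / 150
Vmax = 63.4333 uM/s

63.4333 uM/s


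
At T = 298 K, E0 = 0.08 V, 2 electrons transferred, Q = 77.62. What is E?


E = E0 - (RT/nF) * ln(Q)
E = 0.08 - (8.314 * 298 / (2 * 96485)) * ln(77.62)
E = 0.0241 V

0.0241 V


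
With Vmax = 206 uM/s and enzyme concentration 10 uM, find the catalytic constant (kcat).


kcat = Vmax / [E]t
kcat = 206 / 10
kcat = 20.6 s^-1

20.6 s^-1


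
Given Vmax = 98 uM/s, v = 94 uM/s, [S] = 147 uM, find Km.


Km = [S] * (Vmax - v) / v
Km = 147 * (98 - 94) / 94
Km = 6.2553 uM

6.2553 uM


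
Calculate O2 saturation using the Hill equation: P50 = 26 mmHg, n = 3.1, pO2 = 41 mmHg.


Y = pO2^n / (P50^n + pO2^n)
Y = 41^3.1 / (26^3.1 + 41^3.1)
Y = 80.41%

80.41%


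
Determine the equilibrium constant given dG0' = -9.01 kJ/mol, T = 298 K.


Keq = exp(-dG0 * 1000 / (R * T))
Keq = exp(-(-9.01) * 1000 / (8.314 * 298))
Keq = 37.9635

37.9635


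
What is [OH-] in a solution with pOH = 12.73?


[OH-] = 10^(-pOH)
[OH-] = 10^(-12.73)
[OH-] = 1.862e-13 M

1.862e-13 M


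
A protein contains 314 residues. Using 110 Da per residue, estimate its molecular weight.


MW = n_residues * 110 Da
MW = 314 * 110
MW = 34540 Da

34540 Da


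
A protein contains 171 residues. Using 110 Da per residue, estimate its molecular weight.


MW = n_residues * 110 Da
MW = 171 * 110
MW = 18810 Da

18810 Da


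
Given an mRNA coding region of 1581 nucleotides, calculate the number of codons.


codons = nucleotides / 3
codons = 1581 / 3 = 527

527


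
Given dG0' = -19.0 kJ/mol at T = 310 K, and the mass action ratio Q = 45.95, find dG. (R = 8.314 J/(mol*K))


dG = dG0' + RT * ln(Q) / 1000
dG = -19.0 + 8.314 * 310 * ln(45.95) / 1000
dG = -9.1351 kJ/mol

-9.1351 kJ/mol


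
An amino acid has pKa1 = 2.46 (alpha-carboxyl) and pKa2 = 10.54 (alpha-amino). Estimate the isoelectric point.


pI = (pKa1 + pKa2) / 2
pI = (2.46 + 10.54) / 2
pI = 6.5

6.5


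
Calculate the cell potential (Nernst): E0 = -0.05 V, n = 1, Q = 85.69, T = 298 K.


E = E0 - (RT/nF) * ln(Q)
E = -0.05 - (8.314 * 298 / (1 * 96485)) * ln(85.69)
E = -0.1643 V

-0.1643 V


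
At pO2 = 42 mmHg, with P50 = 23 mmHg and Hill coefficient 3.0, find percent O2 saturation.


Y = pO2^n / (P50^n + pO2^n)
Y = 42^3.0 / (23^3.0 + 42^3.0)
Y = 85.89%

85.89%


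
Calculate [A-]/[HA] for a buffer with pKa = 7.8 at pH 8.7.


[A-]/[HA] = 10^(pH - pKa)
= 10^(8.7 - 7.8)
= 7.9433

7.9433
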